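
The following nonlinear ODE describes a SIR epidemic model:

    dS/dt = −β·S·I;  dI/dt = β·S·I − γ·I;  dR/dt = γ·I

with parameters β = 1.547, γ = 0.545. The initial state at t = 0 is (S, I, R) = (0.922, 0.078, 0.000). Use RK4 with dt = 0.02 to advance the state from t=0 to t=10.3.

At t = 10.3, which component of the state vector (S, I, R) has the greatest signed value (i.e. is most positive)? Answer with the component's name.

largest component: R

t=0.000: state=(0.922, 0.078, 0.000)
step 1 (dt=0.02): k1=(-0.111, 0.069, 0.043), k2=(-0.112, 0.069, 0.043), k3=(-0.112, 0.069, 0.043), k4=(-0.113, 0.070, 0.043); state += dt/6·(k1+2k2+2k3+k4)
t=0.020: state=(0.920, 0.079, 0.001)
t=0.040: state=(0.917, 0.081, 0.002)
t=0.060: state=(0.915, 0.082, 0.003)
continuing one RK4 step at a time; state shown every 25 steps (Δt=0.5):
t=0.500: state=(0.855, 0.118, 0.026)
t=1.000: state=(0.766, 0.169, 0.065)
t=1.500: state=(0.658, 0.223, 0.119)
t=2.000: state=(0.543, 0.270, 0.186)
t=2.500: state=(0.435, 0.300, 0.265)
t=3.000: state=(0.343, 0.309, 0.348)
t=3.500: state=(0.271, 0.298, 0.431)
t=4.000: state=(0.217, 0.274, 0.509)
t=4.500: state=(0.178, 0.243, 0.580)
t=5.000: state=(0.149, 0.209, 0.641)
t=5.500: state=(0.129, 0.178, 0.694)
t=6.000: state=(0.113, 0.148, 0.738)
t=6.500: state=(0.102, 0.123, 0.775)
t=7.000: state=(0.094, 0.101, 0.805)
t=7.500: state=(0.087, 0.082, 0.830)
t=8.000: state=(0.082, 0.067, 0.851)
t=8.500: state=(0.079, 0.054, 0.867)
t=9.000: state=(0.076, 0.044, 0.880)
t=9.500: state=(0.073, 0.035, 0.891)
t=10.000: state=(0.072, 0.029, 0.900)
t=10.300: state=(0.071, 0.025, 0.904)
compare at T: S=0.071, I=0.025, R=0.904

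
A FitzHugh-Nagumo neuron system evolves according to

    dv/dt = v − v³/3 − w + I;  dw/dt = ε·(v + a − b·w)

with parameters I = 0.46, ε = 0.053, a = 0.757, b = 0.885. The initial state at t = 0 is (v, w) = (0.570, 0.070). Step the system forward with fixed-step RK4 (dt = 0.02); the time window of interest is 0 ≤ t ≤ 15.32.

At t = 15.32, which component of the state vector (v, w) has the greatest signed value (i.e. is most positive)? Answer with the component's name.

t=0.000: state=(0.570, 0.070)
step 1 (dt=0.02): k1=(0.898, 0.067), k2=(0.904, 0.067), k3=(0.904, 0.067), k4=(0.909, 0.068); state += dt/6·(k1+2k2+2k3+k4)
t=0.020: state=(0.588, 0.071)
t=0.040: state=(0.606, 0.073)
t=0.060: state=(0.625, 0.074)
continuing one RK4 step at a time; state shown every 25 steps (Δt=0.5):
t=0.500: state=(1.064, 0.109)
t=1.000: state=(1.501, 0.161)
t=1.500: state=(1.725, 0.220)
t=2.000: state=(1.793, 0.281)
t=2.500: state=(1.798, 0.341)
t=3.000: state=(1.781, 0.400)
t=3.500: state=(1.758, 0.457)
t=4.000: state=(1.732, 0.512)
t=4.500: state=(1.706, 0.565)
t=5.000: state=(1.679, 0.616)
t=5.500: state=(1.652, 0.665)
t=6.000: state=(1.624, 0.712)
t=6.500: state=(1.596, 0.758)
t=7.000: state=(1.567, 0.801)
t=7.500: state=(1.538, 0.843)
t=8.000: state=(1.509, 0.884)
t=8.500: state=(1.479, 0.922)
t=9.000: state=(1.448, 0.959)
t=9.500: state=(1.416, 0.994)
t=10.000: state=(1.383, 1.027)
t=10.500: state=(1.350, 1.059)
t=11.000: state=(1.314, 1.089)
t=11.500: state=(1.278, 1.118)
t=12.000: state=(1.239, 1.145)
t=12.500: state=(1.198, 1.170)
t=13.000: state=(1.154, 1.193)
t=13.500: state=(1.106, 1.215)
t=14.000: state=(1.053, 1.235)
t=14.500: state=(0.994, 1.253)
t=15.000: state=(0.926, 1.269)
t=15.320: state=(0.875, 1.278)
compare at T: v=0.875, w=1.278

largest component: w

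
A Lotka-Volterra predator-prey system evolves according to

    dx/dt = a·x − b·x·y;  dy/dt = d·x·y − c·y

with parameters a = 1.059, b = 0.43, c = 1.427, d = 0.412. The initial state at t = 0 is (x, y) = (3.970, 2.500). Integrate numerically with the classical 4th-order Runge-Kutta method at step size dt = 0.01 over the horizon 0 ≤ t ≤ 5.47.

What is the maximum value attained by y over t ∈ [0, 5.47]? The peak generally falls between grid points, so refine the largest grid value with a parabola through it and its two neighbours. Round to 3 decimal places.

max y = 2.886

t=0.000: state=(3.970, 2.500)
step 1 (dt=0.01): k1=(-0.064, 0.522), k2=(-0.068, 0.522), k3=(-0.068, 0.522), k4=(-0.072, 0.522); state += dt/6·(k1+2k2+2k3+k4)
t=0.010: state=(3.969, 2.505)
t=0.020: state=(3.969, 2.510)
t=0.030: state=(3.968, 2.516)
continuing one RK4 step at a time; state shown every 20 steps (Δt=0.2):
t=0.200: state=(3.940, 2.604)
t=0.400: state=(3.876, 2.702)
t=0.600: state=(3.783, 2.785)
t=0.800: state=(3.669, 2.846)
t=1.000: state=(3.544, 2.880)
t=1.200: state=(3.418, 2.884)
t=1.400: state=(3.300, 2.859)
t=1.600: state=(3.196, 2.808)
t=1.800: state=(3.111, 2.737)
t=2.000: state=(3.050, 2.651)
t=2.200: state=(3.013, 2.558)
t=2.400: state=(3.000, 2.463)
t=2.600: state=(3.012, 2.372)
t=2.800: state=(3.047, 2.288)
t=3.000: state=(3.103, 2.215)
t=3.200: state=(3.178, 2.157)
t=3.400: state=(3.269, 2.115)
t=3.600: state=(3.373, 2.090)
t=3.800: state=(3.484, 2.084)
t=4.000: state=(3.598, 2.097)
t=4.200: state=(3.708, 2.130)
t=4.400: state=(3.808, 2.183)
t=4.600: state=(3.889, 2.253)
t=4.800: state=(3.946, 2.340)
t=5.000: state=(3.971, 2.437)
t=5.200: state=(3.962, 2.541)
t=5.400: state=(3.918, 2.644)
t=5.470: state=(3.895, 2.678)
largest grid value and its neighbours: y(1.120)=2.88572, y(1.130)=2.88574, y(1.140)=2.88568
parabola through these three points peaks at t≈1.127 with y≈2.88574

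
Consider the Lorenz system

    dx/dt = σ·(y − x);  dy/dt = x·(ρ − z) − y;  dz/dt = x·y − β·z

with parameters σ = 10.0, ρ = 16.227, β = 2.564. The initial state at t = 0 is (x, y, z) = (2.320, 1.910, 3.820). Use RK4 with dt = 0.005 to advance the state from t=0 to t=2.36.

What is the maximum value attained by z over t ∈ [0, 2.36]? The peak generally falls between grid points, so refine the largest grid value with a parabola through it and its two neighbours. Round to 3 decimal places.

t=0.000: state=(2.320, 1.910, 3.820)
step 1 (dt=0.005): k1=(-4.100, 26.874, -5.363), k2=(-3.326, 26.711, -5.193), k3=(-3.349, 26.734, -5.192), k4=(-2.596, 26.593, -5.021); state += dt/6·(k1+2k2+2k3+k4)
t=0.005: state=(2.303, 2.044, 3.794)
t=0.010: state=(2.294, 2.176, 3.770)
t=0.015: state=(2.291, 2.308, 3.747)
continuing one RK4 step at a time; state shown every 20 steps (Δt=0.1):
t=0.100: state=(3.066, 4.749, 3.719)
t=0.200: state=(5.604, 9.013, 5.512)
t=0.300: state=(9.578, 13.594, 12.203)
t=0.400: state=(11.654, 10.772, 22.158)
t=0.500: state=(7.976, 2.710, 23.028)
t=0.600: state=(3.375, -0.052, 18.318)
t=0.700: state=(1.149, -0.096, 14.149)
t=0.800: state=(0.456, 0.154, 10.950)
t=0.900: state=(0.345, 0.371, 8.482)
t=1.000: state=(0.460, 0.662, 6.581)
t=1.100: state=(0.765, 1.193, 5.142)
t=1.200: state=(1.383, 2.240, 4.140)
t=1.300: state=(2.614, 4.310, 3.775)
t=1.400: state=(4.982, 8.113, 5.003)
t=1.500: state=(8.800, 12.975, 10.518)
t=1.600: state=(11.664, 12.082, 20.660)
t=1.700: state=(8.928, 3.919, 23.578)
t=1.800: state=(4.080, 0.165, 19.196)
t=1.900: state=(1.439, -0.102, 14.840)
t=2.000: state=(0.559, 0.156, 11.484)
t=2.100: state=(0.392, 0.394, 8.898)
t=2.200: state=(0.498, 0.701, 6.906)
t=2.300: state=(0.811, 1.252, 5.400)
t=2.360: state=(1.139, 1.809, 4.712)
largest grid value and its neighbours: z(0.450)=23.98734, z(0.455)=23.99682, z(0.460)=23.97845
parabola through these three points peaks at t≈0.454 with z≈23.99718

max z = 23.997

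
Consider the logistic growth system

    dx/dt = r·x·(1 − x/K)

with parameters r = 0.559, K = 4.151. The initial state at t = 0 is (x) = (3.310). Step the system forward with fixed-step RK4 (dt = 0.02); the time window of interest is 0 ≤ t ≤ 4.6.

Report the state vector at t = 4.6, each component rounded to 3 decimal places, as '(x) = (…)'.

(x) = (4.072)

t=0.000: state=(3.310)
step 1 (dt=0.02): k1=(0.375), k2=(0.374), k3=(0.374), k4=(0.372); state += dt/6·(k1+2k2+2k3+k4)
t=0.020: state=(3.317)
t=0.040: state=(3.325)
t=0.060: state=(3.332)
continuing one RK4 step at a time; state shown every 10 steps (Δt=0.2):
t=0.200: state=(3.382)
t=0.400: state=(3.450)
t=0.600: state=(3.513)
t=0.800: state=(3.571)
t=1.000: state=(3.624)
t=1.200: state=(3.674)
t=1.400: state=(3.719)
t=1.600: state=(3.760)
t=1.800: state=(3.798)
t=2.000: state=(3.833)
t=2.200: state=(3.864)
t=2.400: state=(3.892)
t=2.600: state=(3.918)
t=2.800: state=(3.942)
t=3.000: state=(3.963)
t=3.200: state=(3.982)
t=3.400: state=(3.999)
t=3.600: state=(4.015)
t=3.800: state=(4.029)
t=4.000: state=(4.041)
t=4.200: state=(4.053)
t=4.400: state=(4.063)
t=4.600: state=(4.072)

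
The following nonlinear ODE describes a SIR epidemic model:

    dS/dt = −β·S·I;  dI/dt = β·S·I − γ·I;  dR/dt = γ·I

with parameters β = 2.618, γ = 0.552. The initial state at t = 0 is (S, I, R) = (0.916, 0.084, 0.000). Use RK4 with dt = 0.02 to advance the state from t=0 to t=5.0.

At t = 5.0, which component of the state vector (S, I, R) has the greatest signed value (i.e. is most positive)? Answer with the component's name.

largest component: R

t=0.000: state=(0.916, 0.084, 0.000)
step 1 (dt=0.02): k1=(-0.201, 0.155, 0.046), k2=(-0.205, 0.157, 0.047), k3=(-0.205, 0.158, 0.047), k4=(-0.208, 0.160, 0.048); state += dt/6·(k1+2k2+2k3+k4)
t=0.020: state=(0.912, 0.087, 0.001)
t=0.040: state=(0.908, 0.090, 0.002)
t=0.060: state=(0.903, 0.094, 0.003)
continuing one RK4 step at a time; state shown every 10 steps (Δt=0.2):
t=0.200: state=(0.869, 0.120, 0.011)
t=0.400: state=(0.806, 0.167, 0.027)
t=0.600: state=(0.728, 0.223, 0.048)
t=0.800: state=(0.637, 0.286, 0.076)
t=1.000: state=(0.540, 0.349, 0.112)
t=1.200: state=(0.443, 0.404, 0.153)
t=1.400: state=(0.354, 0.445, 0.200)
t=1.600: state=(0.279, 0.470, 0.251)
t=1.800: state=(0.217, 0.479, 0.304)
t=2.000: state=(0.169, 0.475, 0.356)
t=2.200: state=(0.132, 0.460, 0.408)
t=2.400: state=(0.105, 0.438, 0.458)
t=2.600: state=(0.084, 0.412, 0.504)
t=2.800: state=(0.068, 0.384, 0.548)
t=3.000: state=(0.056, 0.355, 0.589)
t=3.200: state=(0.047, 0.326, 0.627)
t=3.400: state=(0.040, 0.299, 0.661)
t=3.600: state=(0.034, 0.273, 0.693)
t=3.800: state=(0.030, 0.249, 0.722)
t=4.000: state=(0.026, 0.226, 0.748)
t=4.200: state=(0.024, 0.205, 0.772)
t=4.400: state=(0.021, 0.186, 0.793)
t=4.600: state=(0.019, 0.168, 0.813)
t=4.800: state=(0.018, 0.152, 0.830)
t=5.000: state=(0.017, 0.137, 0.846)
compare at T: S=0.017, I=0.137, R=0.846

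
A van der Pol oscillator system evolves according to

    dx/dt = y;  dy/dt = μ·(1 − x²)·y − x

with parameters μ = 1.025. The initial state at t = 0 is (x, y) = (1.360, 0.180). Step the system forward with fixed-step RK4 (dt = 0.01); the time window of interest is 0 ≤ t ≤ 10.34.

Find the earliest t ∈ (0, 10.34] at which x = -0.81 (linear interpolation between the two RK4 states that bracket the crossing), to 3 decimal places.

t = 2.044

t=0.000: state=(1.360, 0.180)
step 1 (dt=0.01): k1=(0.180, -1.517), k2=(0.172, -1.511), k3=(0.172, -1.511), k4=(0.165, -1.506); state += dt/6·(k1+2k2+2k3+k4)
t=0.010: state=(1.362, 0.165)
t=0.020: state=(1.363, 0.150)
t=0.030: state=(1.365, 0.135)
continuing one RK4 step at a time; state shown every 50 steps (Δt=0.5):
t=0.500: state=(1.285, -0.436)
t=1.000: state=(0.948, -0.916)
t=1.500: state=(0.334, -1.601)
t=2.000: state=(-0.701, -2.459)
t=2.040: state=(-0.800, -2.473)
next step: t=2.050: state=(-0.825, -2.474) — x has crossed -0.81
linear interpolation between t=2.040 (-0.79998) and t=2.050 (-0.82471) → t≈2.044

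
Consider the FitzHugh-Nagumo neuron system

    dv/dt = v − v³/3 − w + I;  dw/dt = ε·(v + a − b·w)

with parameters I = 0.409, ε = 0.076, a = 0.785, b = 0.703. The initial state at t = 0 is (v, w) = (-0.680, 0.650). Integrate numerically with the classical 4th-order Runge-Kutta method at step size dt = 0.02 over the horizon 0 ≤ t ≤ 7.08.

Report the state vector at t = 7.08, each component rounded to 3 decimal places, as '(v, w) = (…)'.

t=0.000: state=(-0.680, 0.650)
step 1 (dt=0.02): k1=(-0.816, -0.027), k2=(-0.820, -0.027), k3=(-0.820, -0.027), k4=(-0.824, -0.028); state += dt/6·(k1+2k2+2k3+k4)
t=0.020: state=(-0.696, 0.649)
t=0.040: state=(-0.713, 0.649)
t=0.060: state=(-0.730, 0.648)
continuing one RK4 step at a time; state shown every 25 steps (Δt=0.5):
t=0.500: state=(-1.117, 0.629)
t=1.000: state=(-1.489, 0.592)
t=1.500: state=(-1.683, 0.546)
t=2.000: state=(-1.748, 0.496)
t=2.500: state=(-1.756, 0.447)
t=3.000: state=(-1.744, 0.399)
t=3.500: state=(-1.725, 0.353)
t=4.000: state=(-1.703, 0.309)
t=4.500: state=(-1.681, 0.267)
t=5.000: state=(-1.659, 0.226)
t=5.500: state=(-1.636, 0.188)
t=6.000: state=(-1.614, 0.152)
t=6.500: state=(-1.592, 0.117)
t=7.000: state=(-1.569, 0.084)
t=7.080: state=(-1.566, 0.079)

(v, w) = (-1.566, 0.079)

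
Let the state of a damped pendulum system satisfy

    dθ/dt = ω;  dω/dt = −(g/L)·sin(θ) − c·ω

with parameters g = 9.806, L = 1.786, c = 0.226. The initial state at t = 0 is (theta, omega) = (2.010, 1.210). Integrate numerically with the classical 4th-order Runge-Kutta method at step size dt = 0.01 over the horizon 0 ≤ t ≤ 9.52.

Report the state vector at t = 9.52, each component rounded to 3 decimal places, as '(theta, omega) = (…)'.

t=0.000: state=(2.010, 1.210)
step 1 (dt=0.01): k1=(1.210, -5.243), k2=(1.184, -5.223), k3=(1.184, -5.223), k4=(1.158, -5.203); state += dt/6·(k1+2k2+2k3+k4)
t=0.010: state=(2.022, 1.158)
t=0.020: state=(2.033, 1.106)
t=0.030: state=(2.044, 1.054)
continuing one RK4 step at a time; state shown every 50 steps (Δt=0.5):
t=0.500: state=(2.015, -1.145)
t=1.000: state=(0.841, -3.464)
t=1.500: state=(-0.935, -2.887)
t=2.000: state=(-1.676, -0.068)
t=2.500: state=(-1.053, 2.475)
t=3.000: state=(0.455, 2.913)
t=3.500: state=(1.347, 0.472)
t=4.000: state=(0.933, -2.013)
t=4.500: state=(-0.341, -2.527)
t=5.000: state=(-1.123, -0.389)
t=5.500: state=(-0.724, 1.838)
t=6.000: state=(0.376, 2.066)
t=6.500: state=(0.956, 0.090)
t=7.000: state=(0.491, -1.759)
t=7.500: state=(-0.450, -1.579)
t=8.000: state=(-0.801, 0.267)
t=8.500: state=(-0.261, 1.654)
t=9.000: state=(0.508, 1.085)
t=9.500: state=(0.636, -0.589)
t=9.520: state=(0.624, -0.651)

(theta, omega) = (0.624, -0.651)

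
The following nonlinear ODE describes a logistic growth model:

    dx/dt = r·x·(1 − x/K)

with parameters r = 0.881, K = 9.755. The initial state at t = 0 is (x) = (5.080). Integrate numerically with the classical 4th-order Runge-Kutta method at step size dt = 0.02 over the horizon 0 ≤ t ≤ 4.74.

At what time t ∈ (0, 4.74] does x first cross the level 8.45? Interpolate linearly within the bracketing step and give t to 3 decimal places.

t=0.000: state=(5.080)
step 1 (dt=0.02): k1=(2.145), k2=(2.144), k3=(2.144), k4=(2.143); state += dt/6·(k1+2k2+2k3+k4)
t=0.020: state=(5.123)
t=0.040: state=(5.166)
t=0.060: state=(5.209)
continuing one RK4 step at a time; state shown every 10 steps (Δt=0.2):
t=0.200: state=(5.506)
t=0.400: state=(5.923)
t=0.600: state=(6.324)
t=0.800: state=(6.705)
t=1.000: state=(7.062)
t=1.200: state=(7.392)
t=1.400: state=(7.693)
t=1.600: state=(7.965)
t=1.800: state=(8.208)
t=2.000: state=(8.424)
t=2.020: state=(8.444)
next step: t=2.040: state=(8.464) — x has crossed 8.45
linear interpolation between t=2.020 (8.44404) and t=2.040 (8.46391) → t≈2.026

t = 2.026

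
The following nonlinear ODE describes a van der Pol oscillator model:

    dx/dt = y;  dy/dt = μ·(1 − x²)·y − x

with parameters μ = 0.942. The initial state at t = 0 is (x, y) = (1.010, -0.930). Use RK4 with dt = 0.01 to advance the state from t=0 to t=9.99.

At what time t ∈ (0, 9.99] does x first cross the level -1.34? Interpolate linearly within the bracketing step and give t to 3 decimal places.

t = 1.315

t=0.000: state=(1.010, -0.930)
step 1 (dt=0.01): k1=(-0.930, -0.992), k2=(-0.935, -0.996), k3=(-0.935, -0.996), k4=(-0.940, -0.999); state += dt/6·(k1+2k2+2k3+k4)
t=0.010: state=(1.001, -0.940)
t=0.020: state=(0.991, -0.950)
t=0.030: state=(0.982, -0.960)
continuing one RK4 step at a time; state shown every 50 steps (Δt=0.5):
t=0.500: state=(0.400, -1.567)
t=1.000: state=(-0.603, -2.390)
t=1.310: state=(-1.330, -2.103)
next step: t=1.320: state=(-1.350, -2.074) — x has crossed -1.34
linear interpolation between t=1.310 (-1.32960) and t=1.320 (-1.35049) → t≈1.315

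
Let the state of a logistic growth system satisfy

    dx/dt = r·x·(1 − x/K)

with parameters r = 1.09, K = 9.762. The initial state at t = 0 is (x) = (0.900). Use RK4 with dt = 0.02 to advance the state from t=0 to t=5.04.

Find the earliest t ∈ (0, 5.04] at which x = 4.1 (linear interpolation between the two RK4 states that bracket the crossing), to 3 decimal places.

t=0.000: state=(0.900)
step 1 (dt=0.02): k1=(0.891), k2=(0.898), k3=(0.899), k4=(0.906); state += dt/6·(k1+2k2+2k3+k4)
t=0.020: state=(0.918)
t=0.040: state=(0.936)
t=0.060: state=(0.955)
continuing one RK4 step at a time; state shown every 10 steps (Δt=0.2):
t=0.200: state=(1.095)
t=0.400: state=(1.325)
t=0.600: state=(1.595)
t=0.800: state=(1.908)
t=1.000: state=(2.265)
t=1.200: state=(2.666)
t=1.400: state=(3.108)
t=1.600: state=(3.587)
t=1.800: state=(4.094)
next step: t=1.820: state=(4.146) — x has crossed 4.1
linear interpolation between t=1.800 (4.09443) and t=1.820 (4.14634) → t≈1.802

t = 1.802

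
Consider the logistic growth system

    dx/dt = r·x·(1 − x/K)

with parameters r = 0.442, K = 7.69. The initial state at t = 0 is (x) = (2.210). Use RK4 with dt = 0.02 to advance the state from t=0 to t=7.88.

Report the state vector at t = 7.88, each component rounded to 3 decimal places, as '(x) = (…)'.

(x) = (7.146)

t=0.000: state=(2.210)
step 1 (dt=0.02): k1=(0.696), k2=(0.697), k3=(0.697), k4=(0.699); state += dt/6·(k1+2k2+2k3+k4)
t=0.020: state=(2.224)
t=0.040: state=(2.238)
t=0.060: state=(2.252)
continuing one RK4 step at a time; state shown every 25 steps (Δt=0.5):
t=0.500: state=(2.574)
t=1.000: state=(2.965)
t=1.500: state=(3.376)
t=2.000: state=(3.799)
t=2.500: state=(4.222)
t=3.000: state=(4.637)
t=3.500: state=(5.033)
t=4.000: state=(5.403)
t=4.500: state=(5.742)
t=5.000: state=(6.046)
t=5.500: state=(6.313)
t=6.000: state=(6.546)
t=6.500: state=(6.745)
t=7.000: state=(6.913)
t=7.500: state=(7.054)
t=7.880: state=(7.146)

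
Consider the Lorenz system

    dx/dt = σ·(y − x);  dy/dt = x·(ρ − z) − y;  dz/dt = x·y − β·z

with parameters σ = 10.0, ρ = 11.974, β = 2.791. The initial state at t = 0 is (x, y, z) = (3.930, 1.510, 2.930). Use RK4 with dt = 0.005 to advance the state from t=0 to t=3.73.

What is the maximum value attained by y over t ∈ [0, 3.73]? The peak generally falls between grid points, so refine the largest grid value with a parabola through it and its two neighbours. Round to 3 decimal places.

t=0.000: state=(3.930, 1.510, 2.930)
step 1 (dt=0.005): k1=(-24.200, 34.033, -2.243), k2=(-22.744, 33.422, -1.990), k3=(-22.796, 33.454, -1.992), k4=(-21.387, 32.873, -1.749); state += dt/6·(k1+2k2+2k3+k4)
t=0.005: state=(3.816, 1.677, 2.920)
t=0.010: state=(3.716, 1.839, 2.912)
t=0.015: state=(3.628, 1.996, 2.907)
continuing one RK4 step at a time; state shown every 40 steps (Δt=0.2):
t=0.200: state=(5.026, 7.163, 4.490)
t=0.400: state=(9.127, 9.651, 13.685)
t=0.600: state=(5.403, 2.746, 14.798)
t=0.800: state=(2.427, 2.013, 9.534)
t=1.000: state=(2.834, 3.551, 6.495)
t=1.200: state=(5.237, 6.873, 7.023)
t=1.400: state=(7.885, 8.174, 12.723)
t=1.600: state=(5.727, 4.037, 13.753)
t=1.800: state=(3.602, 3.272, 10.097)
t=2.000: state=(4.082, 4.803, 8.041)
t=2.200: state=(6.070, 7.128, 9.453)
t=2.400: state=(6.953, 6.534, 12.902)
t=2.600: state=(5.184, 4.277, 12.228)
t=2.800: state=(4.285, 4.314, 9.865)
t=3.000: state=(5.076, 5.745, 9.219)
t=3.200: state=(6.343, 6.728, 11.030)
t=3.400: state=(6.096, 5.542, 12.374)
t=3.600: state=(4.978, 4.603, 11.188)
t=3.730: state=(4.762, 4.805, 10.234)
largest grid value and its neighbours: y(0.340)=10.31593, y(0.345)=10.32608, y(0.350)=10.32476
parabola through these three points peaks at t≈0.347 with y≈10.32693

max y = 10.327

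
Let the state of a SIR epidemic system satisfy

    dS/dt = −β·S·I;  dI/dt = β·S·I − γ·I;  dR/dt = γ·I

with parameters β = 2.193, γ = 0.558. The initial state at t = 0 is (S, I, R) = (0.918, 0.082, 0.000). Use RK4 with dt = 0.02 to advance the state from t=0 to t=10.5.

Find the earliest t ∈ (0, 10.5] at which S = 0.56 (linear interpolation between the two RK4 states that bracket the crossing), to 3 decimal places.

t = 1.204

t=0.000: state=(0.918, 0.082, 0.000)
step 1 (dt=0.02): k1=(-0.165, 0.119, 0.046), k2=(-0.167, 0.121, 0.046), k3=(-0.167, 0.121, 0.046), k4=(-0.169, 0.122, 0.047); state += dt/6·(k1+2k2+2k3+k4)
t=0.020: state=(0.915, 0.084, 0.001)
t=0.040: state=(0.911, 0.087, 0.002)
t=0.060: state=(0.908, 0.089, 0.003)
continuing one RK4 step at a time; state shown every 25 steps (Δt=0.5):
t=0.500: state=(0.806, 0.161, 0.033)
t=1.000: state=(0.638, 0.269, 0.093)
t=1.200: state=(0.562, 0.313, 0.125)
next step: t=1.220: state=(0.554, 0.318, 0.129) — S has crossed 0.56
linear interpolation between t=1.200 (0.56150) and t=1.220 (0.55379) → t≈1.204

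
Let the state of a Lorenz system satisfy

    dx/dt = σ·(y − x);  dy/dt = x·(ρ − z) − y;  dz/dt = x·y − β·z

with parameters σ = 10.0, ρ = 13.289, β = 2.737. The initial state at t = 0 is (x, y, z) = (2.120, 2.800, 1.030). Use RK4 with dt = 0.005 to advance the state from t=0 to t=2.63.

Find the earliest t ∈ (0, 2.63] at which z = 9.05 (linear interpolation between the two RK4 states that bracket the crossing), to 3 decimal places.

t = 0.266

t=0.000: state=(2.120, 2.800, 1.030)
step 1 (dt=0.005): k1=(6.800, 23.189, 3.117), k2=(7.210, 23.323, 3.267), k3=(7.203, 23.334, 3.270), k4=(7.607, 23.479, 3.425); state += dt/6·(k1+2k2+2k3+k4)
t=0.005: state=(2.156, 2.917, 1.046)
t=0.010: state=(2.196, 3.035, 1.064)
t=0.015: state=(2.240, 3.155, 1.084)
continuing one RK4 step at a time; state shown every 20 steps (Δt=0.1):
t=0.100: state=(3.524, 5.617, 1.812)
t=0.200: state=(6.310, 9.736, 4.735)
t=0.265: state=(8.643, 12.179, 8.950)
next step: t=0.270: state=(8.818, 12.299, 9.359) — z has crossed 9.05
linear interpolation between t=0.265 (8.95018) and t=0.270 (9.35926) → t≈0.266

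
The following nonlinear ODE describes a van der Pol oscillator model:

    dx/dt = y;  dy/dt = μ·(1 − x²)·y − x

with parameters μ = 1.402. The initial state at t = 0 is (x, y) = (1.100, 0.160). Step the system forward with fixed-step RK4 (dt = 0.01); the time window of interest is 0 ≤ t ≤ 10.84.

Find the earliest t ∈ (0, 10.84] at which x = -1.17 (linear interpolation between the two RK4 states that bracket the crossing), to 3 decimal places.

t = 1.994

t=0.000: state=(1.100, 0.160)
step 1 (dt=0.01): k1=(0.160, -1.147), k2=(0.154, -1.147), k3=(0.154, -1.147), k4=(0.149, -1.146); state += dt/6·(k1+2k2+2k3+k4)
t=0.010: state=(1.102, 0.149)
t=0.020: state=(1.103, 0.137)
t=0.030: state=(1.104, 0.126)
continuing one RK4 step at a time; state shown every 50 steps (Δt=0.5):
t=0.500: state=(1.043, -0.375)
t=1.000: state=(0.725, -0.922)
t=1.500: state=(0.048, -1.906)
t=1.990: state=(-1.160, -2.616)
next step: t=2.000: state=(-1.186, -2.590) — x has crossed -1.17
linear interpolation between t=1.990 (-1.16011) and t=2.000 (-1.18614) → t≈1.994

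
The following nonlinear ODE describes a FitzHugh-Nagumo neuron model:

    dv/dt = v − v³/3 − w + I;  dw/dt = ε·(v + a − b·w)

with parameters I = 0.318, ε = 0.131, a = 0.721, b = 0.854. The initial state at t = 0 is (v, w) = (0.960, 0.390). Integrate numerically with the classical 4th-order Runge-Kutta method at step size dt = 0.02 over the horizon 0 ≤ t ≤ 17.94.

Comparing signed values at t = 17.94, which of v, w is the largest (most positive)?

largest component: w

t=0.000: state=(0.960, 0.390)
step 1 (dt=0.02): k1=(0.593, 0.177), k2=(0.592, 0.177), k3=(0.592, 0.177), k4=(0.590, 0.178); state += dt/6·(k1+2k2+2k3+k4)
t=0.020: state=(0.972, 0.394)
t=0.040: state=(0.984, 0.397)
t=0.060: state=(0.995, 0.401)
continuing one RK4 step at a time; state shown every 50 steps (Δt=1):
t=1.000: state=(1.392, 0.588)
t=2.000: state=(1.455, 0.795)
t=3.000: state=(1.357, 0.975)
t=4.000: state=(1.201, 1.120)
t=5.000: state=(0.994, 1.227)
t=6.000: state=(0.688, 1.292)
t=7.000: state=(0.099, 1.298)
t=8.000: state=(-1.216, 1.187)
t=9.000: state=(-1.944, 0.938)
t=10.000: state=(-1.922, 0.687)
t=11.000: state=(-1.840, 0.471)
t=12.000: state=(-1.757, 0.287)
t=13.000: state=(-1.677, 0.134)
t=14.000: state=(-1.599, 0.006)
t=15.000: state=(-1.525, -0.099)
t=16.000: state=(-1.453, -0.183)
t=17.000: state=(-1.384, -0.250)
t=17.940: state=(-1.321, -0.299)
compare at T: v=-1.321, w=-0.299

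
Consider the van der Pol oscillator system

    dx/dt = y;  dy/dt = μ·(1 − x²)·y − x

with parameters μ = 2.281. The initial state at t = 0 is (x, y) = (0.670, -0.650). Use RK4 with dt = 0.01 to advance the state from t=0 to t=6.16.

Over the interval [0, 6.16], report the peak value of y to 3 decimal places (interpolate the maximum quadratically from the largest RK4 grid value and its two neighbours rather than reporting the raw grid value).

max y = 4.162

t=0.000: state=(0.670, -0.650)
step 1 (dt=0.01): k1=(-0.650, -1.487), k2=(-0.657, -1.500), k3=(-0.657, -1.500), k4=(-0.665, -1.513); state += dt/6·(k1+2k2+2k3+k4)
t=0.010: state=(0.663, -0.665)
t=0.020: state=(0.657, -0.680)
t=0.030: state=(0.650, -0.696)
continuing one RK4 step at a time; state shown every 20 steps (Δt=0.2):
t=0.200: state=(0.506, -1.012)
t=0.400: state=(0.251, -1.585)
t=0.600: state=(-0.151, -2.502)
t=0.800: state=(-0.757, -3.469)
t=1.000: state=(-1.431, -2.886)
t=1.200: state=(-1.823, -1.071)
t=1.400: state=(-1.925, -0.111)
t=1.600: state=(-1.911, 0.189)
t=1.800: state=(-1.862, 0.282)
t=2.000: state=(-1.801, 0.322)
t=2.200: state=(-1.734, 0.350)
t=2.400: state=(-1.661, 0.377)
t=2.600: state=(-1.583, 0.409)
t=2.800: state=(-1.497, 0.449)
t=3.000: state=(-1.402, 0.501)
t=3.200: state=(-1.295, 0.571)
t=3.400: state=(-1.172, 0.671)
t=3.600: state=(-1.024, 0.821)
t=3.800: state=(-0.837, 1.064)
t=4.000: state=(-0.586, 1.487)
t=4.200: state=(-0.219, 2.262)
t=4.400: state=(0.353, 3.516)
t=4.600: state=(1.147, 4.066)
t=4.800: state=(1.785, 2.042)
t=5.000: state=(2.002, 0.380)
t=5.200: state=(2.016, -0.123)
t=5.400: state=(1.976, -0.250)
t=5.600: state=(1.921, -0.291)
t=5.800: state=(1.861, -0.313)
t=6.000: state=(1.796, -0.333)
t=6.160: state=(1.741, -0.351)
largest grid value and its neighbours: y(4.540)=4.15673, y(4.550)=4.16214, y(4.560)=4.15970
parabola through these three points peaks at t≈4.552 with y≈4.16228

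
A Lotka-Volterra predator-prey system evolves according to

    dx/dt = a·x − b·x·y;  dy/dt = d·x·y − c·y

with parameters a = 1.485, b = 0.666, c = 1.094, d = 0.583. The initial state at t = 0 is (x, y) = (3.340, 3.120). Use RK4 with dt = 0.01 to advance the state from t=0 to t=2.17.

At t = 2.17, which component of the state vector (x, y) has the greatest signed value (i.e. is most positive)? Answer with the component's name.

t=0.000: state=(3.340, 3.120)
step 1 (dt=0.01): k1=(-1.980, 2.662), k2=(-2.004, 2.655), k3=(-2.004, 2.655), k4=(-2.027, 2.648); state += dt/6·(k1+2k2+2k3+k4)
t=0.010: state=(3.320, 3.147)
t=0.020: state=(3.299, 3.173)
t=0.030: state=(3.279, 3.199)
continuing one RK4 step at a time; state shown every 10 steps (Δt=0.1):
t=0.100: state=(3.121, 3.377)
t=0.200: state=(2.869, 3.605)
t=0.300: state=(2.601, 3.790)
t=0.400: state=(2.333, 3.922)
t=0.500: state=(2.078, 3.998)
t=0.600: state=(1.846, 4.018)
t=0.700: state=(1.640, 3.986)
t=0.800: state=(1.462, 3.910)
t=0.900: state=(1.312, 3.800)
t=1.000: state=(1.187, 3.663)
t=1.100: state=(1.084, 3.508)
t=1.200: state=(1.001, 3.341)
t=1.300: state=(0.935, 3.169)
t=1.400: state=(0.884, 2.995)
t=1.500: state=(0.845, 2.823)
t=1.600: state=(0.816, 2.656)
t=1.700: state=(0.798, 2.495)
t=1.800: state=(0.788, 2.342)
t=1.900: state=(0.786, 2.198)
t=2.000: state=(0.791, 2.063)
t=2.100: state=(0.803, 1.937)
t=2.170: state=(0.816, 1.855)
compare at T: x=0.816, y=1.855

largest component: y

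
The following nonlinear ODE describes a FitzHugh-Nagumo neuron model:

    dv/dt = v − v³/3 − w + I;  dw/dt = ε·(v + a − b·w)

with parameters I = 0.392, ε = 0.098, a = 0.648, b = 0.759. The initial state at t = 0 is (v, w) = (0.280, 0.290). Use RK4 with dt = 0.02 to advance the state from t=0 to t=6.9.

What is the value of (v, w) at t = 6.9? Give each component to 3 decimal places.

t=0.000: state=(0.280, 0.290)
step 1 (dt=0.02): k1=(0.375, 0.069), k2=(0.377, 0.070), k3=(0.377, 0.070), k4=(0.380, 0.070); state += dt/6·(k1+2k2+2k3+k4)
t=0.020: state=(0.288, 0.291)
t=0.040: state=(0.295, 0.293)
t=0.060: state=(0.303, 0.294)
continuing one RK4 step at a time; state shown every 25 steps (Δt=0.5):
t=0.500: state=(0.504, 0.329)
t=1.000: state=(0.799, 0.379)
t=1.500: state=(1.119, 0.443)
t=2.000: state=(1.370, 0.518)
t=2.500: state=(1.504, 0.600)
t=3.000: state=(1.547, 0.683)
t=3.500: state=(1.538, 0.764)
t=4.000: state=(1.506, 0.840)
t=4.500: state=(1.461, 0.912)
t=5.000: state=(1.408, 0.979)
t=5.500: state=(1.351, 1.041)
t=6.000: state=(1.289, 1.097)
t=6.500: state=(1.221, 1.149)
t=6.900: state=(1.161, 1.186)

(v, w) = (1.161, 1.186)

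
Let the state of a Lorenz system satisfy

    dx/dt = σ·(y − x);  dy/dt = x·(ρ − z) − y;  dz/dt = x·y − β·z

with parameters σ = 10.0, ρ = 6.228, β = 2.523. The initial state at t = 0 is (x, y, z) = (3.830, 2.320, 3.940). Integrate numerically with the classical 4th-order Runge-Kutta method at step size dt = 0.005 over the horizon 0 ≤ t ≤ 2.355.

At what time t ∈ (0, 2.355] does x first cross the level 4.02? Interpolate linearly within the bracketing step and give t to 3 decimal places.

t = 0.499

t=0.000: state=(3.830, 2.320, 3.940)
step 1 (dt=0.005): k1=(-15.100, 6.443, -1.055), k2=(-14.561, 6.351, -1.075), k3=(-14.577, 6.354, -1.072), k4=(-14.053, 6.265, -1.091); state += dt/6·(k1+2k2+2k3+k4)
t=0.005: state=(3.757, 2.352, 3.935)
t=0.010: state=(3.689, 2.383, 3.929)
t=0.015: state=(3.626, 2.413, 3.923)
continuing one RK4 step at a time; state shown every 20 steps (Δt=0.1):
t=0.100: state=(3.078, 2.845, 3.828)
t=0.200: state=(3.092, 3.279, 3.803)
t=0.300: state=(3.363, 3.691, 3.951)
t=0.400: state=(3.707, 4.052, 4.287)
t=0.495: state=(4.009, 4.286, 4.742)
next step: t=0.500: state=(4.023, 4.294, 4.768) — x has crossed 4.02
linear interpolation between t=0.495 (4.00888) and t=0.500 (4.02259) → t≈0.499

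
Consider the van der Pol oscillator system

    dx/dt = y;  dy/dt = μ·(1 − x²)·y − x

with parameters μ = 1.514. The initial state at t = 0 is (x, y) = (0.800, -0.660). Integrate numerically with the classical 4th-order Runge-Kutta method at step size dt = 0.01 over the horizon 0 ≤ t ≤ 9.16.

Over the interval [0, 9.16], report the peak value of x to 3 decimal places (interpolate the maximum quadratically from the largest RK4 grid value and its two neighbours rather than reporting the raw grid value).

max x = 2.015

t=0.000: state=(0.800, -0.660)
step 1 (dt=0.01): k1=(-0.660, -1.160), k2=(-0.666, -1.165), k3=(-0.666, -1.165), k4=(-0.672, -1.170); state += dt/6·(k1+2k2+2k3+k4)
t=0.010: state=(0.793, -0.672)
t=0.020: state=(0.787, -0.683)
t=0.030: state=(0.780, -0.695)
continuing one RK4 step at a time; state shown every 50 steps (Δt=0.5):
t=0.500: state=(0.291, -1.474)
t=1.000: state=(-0.785, -2.752)
t=1.500: state=(-1.815, -0.842)
t=2.000: state=(-1.869, 0.294)
t=2.500: state=(-1.659, 0.510)
t=3.000: state=(-1.363, 0.690)
t=3.500: state=(-0.940, 1.055)
t=4.000: state=(-0.204, 2.061)
t=4.500: state=(1.208, 3.080)
t=5.000: state=(2.004, 0.247)
t=5.500: state=(1.918, -0.377)
t=6.000: state=(1.693, -0.512)
t=6.500: state=(1.402, -0.670)
t=7.000: state=(0.997, -0.999)
t=7.500: state=(0.312, -1.896)
t=8.000: state=(-1.037, -3.211)
t=8.500: state=(-1.986, -0.437)
t=9.000: state=(-1.939, 0.354)
t=9.160: state=(-1.877, 0.413)
largest grid value and its neighbours: x(5.090)=2.01488, x(5.100)=2.01493, x(5.110)=2.01477
parabola through these three points peaks at t≈5.097 with x≈2.01493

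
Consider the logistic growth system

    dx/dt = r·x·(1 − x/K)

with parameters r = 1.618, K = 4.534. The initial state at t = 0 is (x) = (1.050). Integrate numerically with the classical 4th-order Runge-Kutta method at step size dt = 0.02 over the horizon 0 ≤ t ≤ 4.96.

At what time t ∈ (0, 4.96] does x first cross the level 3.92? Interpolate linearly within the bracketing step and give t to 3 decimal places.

t=0.000: state=(1.050)
step 1 (dt=0.02): k1=(1.305), k2=(1.317), k3=(1.317), k4=(1.328); state += dt/6·(k1+2k2+2k3+k4)
t=0.020: state=(1.076)
t=0.040: state=(1.103)
t=0.060: state=(1.130)
continuing one RK4 step at a time; state shown every 10 steps (Δt=0.2):
t=0.200: state=(1.333)
t=0.400: state=(1.657)
t=0.600: state=(2.009)
t=0.800: state=(2.375)
t=1.000: state=(2.735)
t=1.200: state=(3.072)
t=1.400: state=(3.372)
t=1.600: state=(3.629)
t=1.800: state=(3.841)
t=1.880: state=(3.914)
next step: t=1.900: state=(3.931) — x has crossed 3.92
linear interpolation between t=1.880 (3.91392) and t=1.900 (3.93104) → t≈1.887

t = 1.887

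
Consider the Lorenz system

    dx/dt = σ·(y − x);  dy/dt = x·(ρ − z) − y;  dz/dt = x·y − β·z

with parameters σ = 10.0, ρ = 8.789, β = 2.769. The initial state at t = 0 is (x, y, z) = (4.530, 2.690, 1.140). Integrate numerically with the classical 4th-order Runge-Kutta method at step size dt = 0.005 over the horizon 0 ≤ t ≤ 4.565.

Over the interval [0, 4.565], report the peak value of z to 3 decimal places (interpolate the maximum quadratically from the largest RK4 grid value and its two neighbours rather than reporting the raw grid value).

t=0.000: state=(4.530, 2.690, 1.140)
step 1 (dt=0.005): k1=(-18.400, 31.960, 9.029), k2=(-17.141, 31.427, 9.201), k3=(-17.186, 31.450, 9.203), k4=(-15.968, 30.941, 9.369); state += dt/6·(k1+2k2+2k3+k4)
t=0.005: state=(4.444, 2.847, 1.186)
t=0.010: state=(4.370, 3.000, 1.234)
t=0.015: state=(4.307, 3.148, 1.283)
continuing one RK4 step at a time; state shown every 40 steps (Δt=0.2):
t=0.200: state=(5.720, 7.308, 4.625)
t=0.400: state=(7.354, 6.747, 10.945)
t=0.600: state=(4.371, 2.822, 10.359)
t=0.800: state=(2.598, 2.317, 7.120)
t=1.000: state=(2.804, 3.222, 5.185)
t=1.200: state=(4.122, 4.979, 5.198)
t=1.400: state=(5.752, 6.311, 7.572)
t=1.600: state=(5.677, 5.077, 9.640)
t=1.800: state=(4.247, 3.646, 8.704)
t=2.000: state=(3.647, 3.640, 7.083)
t=2.200: state=(4.076, 4.464, 6.448)
t=2.400: state=(4.941, 5.332, 7.195)
t=2.600: state=(5.299, 5.221, 8.440)
t=2.800: state=(4.775, 4.424, 8.573)
t=3.000: state=(4.238, 4.098, 7.787)
t=3.200: state=(4.252, 4.388, 7.197)
t=3.400: state=(4.650, 4.869, 7.327)
t=3.600: state=(4.952, 5.003, 7.922)
t=3.800: state=(4.833, 4.688, 8.219)
t=4.000: state=(4.529, 4.407, 7.955)
t=4.200: state=(4.425, 4.447, 7.580)
t=4.400: state=(4.574, 4.680, 7.510)
t=4.565: state=(4.737, 4.814, 7.700)
largest grid value and its neighbours: z(0.470)=11.64506, z(0.475)=11.64703, z(0.480)=11.64326
parabola through these three points peaks at t≈0.474 with z≈11.64710

max z = 11.647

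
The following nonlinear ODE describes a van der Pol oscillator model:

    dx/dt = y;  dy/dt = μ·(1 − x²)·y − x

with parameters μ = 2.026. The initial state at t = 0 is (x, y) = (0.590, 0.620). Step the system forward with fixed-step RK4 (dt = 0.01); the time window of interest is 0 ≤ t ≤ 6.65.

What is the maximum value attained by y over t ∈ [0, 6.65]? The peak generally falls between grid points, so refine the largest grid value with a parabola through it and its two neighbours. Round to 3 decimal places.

t=0.000: state=(0.590, 0.620)
step 1 (dt=0.01): k1=(0.620, 0.229), k2=(0.621, 0.223), k3=(0.621, 0.223), k4=(0.622, 0.216); state += dt/6·(k1+2k2+2k3+k4)
t=0.010: state=(0.596, 0.622)
t=0.020: state=(0.602, 0.624)
t=0.030: state=(0.609, 0.626)
continuing one RK4 step at a time; state shown every 25 steps (Δt=0.25):
t=0.250: state=(0.748, 0.629)
t=0.500: state=(0.894, 0.519)
t=0.750: state=(0.999, 0.303)
t=1.000: state=(1.042, 0.043)
t=1.250: state=(1.021, -0.214)
t=1.500: state=(0.936, -0.467)
t=1.750: state=(0.784, -0.763)
t=2.000: state=(0.543, -1.202)
t=2.250: state=(0.155, -1.973)
t=2.500: state=(-0.482, -3.151)
t=2.750: state=(-1.326, -3.137)
t=3.000: state=(-1.854, -1.066)
t=3.250: state=(-1.962, -0.009)
t=3.500: state=(-1.923, 0.259)
t=3.750: state=(-1.847, 0.337)
t=4.000: state=(-1.757, 0.379)
t=4.250: state=(-1.657, 0.419)
t=4.500: state=(-1.547, 0.468)
t=4.750: state=(-1.422, 0.535)
t=5.000: state=(-1.277, 0.631)
t=5.250: state=(-1.102, 0.782)
t=5.500: state=(-0.877, 1.038)
t=5.750: state=(-0.564, 1.520)
t=6.000: state=(-0.078, 2.469)
t=6.250: state=(0.707, 3.749)
t=6.500: state=(1.596, 2.752)
t=6.650: state=(1.892, 1.255)
largest grid value and its neighbours: y(6.300)=3.84556, y(6.310)=3.84882, y(6.320)=3.84607
parabola through these three points peaks at t≈6.310 with y≈3.84882

max y = 3.849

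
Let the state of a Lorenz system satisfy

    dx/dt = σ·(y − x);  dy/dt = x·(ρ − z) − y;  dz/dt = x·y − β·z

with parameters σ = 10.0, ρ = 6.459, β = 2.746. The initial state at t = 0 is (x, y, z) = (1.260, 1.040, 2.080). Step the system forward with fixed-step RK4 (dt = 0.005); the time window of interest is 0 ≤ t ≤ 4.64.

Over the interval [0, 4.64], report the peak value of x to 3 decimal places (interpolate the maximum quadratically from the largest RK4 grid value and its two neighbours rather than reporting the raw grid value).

max x = 5.501

t=0.000: state=(1.260, 1.040, 2.080)
step 1 (dt=0.005): k1=(-2.200, 4.478, -4.401), k2=(-2.033, 4.456, -4.363), k3=(-2.038, 4.458, -4.363), k4=(-1.875, 4.438, -4.324); state += dt/6·(k1+2k2+2k3+k4)
t=0.005: state=(1.250, 1.062, 2.058)
t=0.010: state=(1.241, 1.084, 2.037)
t=0.015: state=(1.234, 1.106, 2.016)
continuing one RK4 step at a time; state shown every 40 steps (Δt=0.2):
t=0.200: state=(1.590, 1.996, 1.523)
t=0.400: state=(2.756, 3.514, 1.825)
t=0.600: state=(4.485, 5.352, 3.671)
t=0.800: state=(5.500, 5.476, 6.643)
t=1.000: state=(4.486, 3.714, 7.398)
t=1.200: state=(3.212, 2.799, 6.068)
t=1.400: state=(2.856, 2.881, 4.766)
t=1.600: state=(3.189, 3.470, 4.218)
t=1.800: state=(3.856, 4.202, 4.556)
t=2.000: state=(4.384, 4.521, 5.485)
t=2.200: state=(4.333, 4.165, 6.131)
t=2.400: state=(3.890, 3.666, 5.989)
t=2.600: state=(3.571, 3.491, 5.469)
t=2.800: state=(3.568, 3.635, 5.094)
t=3.000: state=(3.781, 3.909, 5.081)
t=3.200: state=(4.004, 4.084, 5.355)
t=3.400: state=(4.062, 4.039, 5.635)
t=3.600: state=(3.948, 3.870, 5.690)
t=3.800: state=(3.806, 3.753, 5.545)
t=4.000: state=(3.757, 3.761, 5.376)
t=4.200: state=(3.808, 3.849, 5.318)
t=4.400: state=(3.893, 3.930, 5.383)
t=4.600: state=(3.938, 3.943, 5.489)
t=4.640: state=(3.938, 3.937, 5.506)
largest grid value and its neighbours: x(0.790)=5.49969, x(0.795)=5.50083, x(0.800)=5.50040
parabola through these three points peaks at t≈0.796 with x≈5.50087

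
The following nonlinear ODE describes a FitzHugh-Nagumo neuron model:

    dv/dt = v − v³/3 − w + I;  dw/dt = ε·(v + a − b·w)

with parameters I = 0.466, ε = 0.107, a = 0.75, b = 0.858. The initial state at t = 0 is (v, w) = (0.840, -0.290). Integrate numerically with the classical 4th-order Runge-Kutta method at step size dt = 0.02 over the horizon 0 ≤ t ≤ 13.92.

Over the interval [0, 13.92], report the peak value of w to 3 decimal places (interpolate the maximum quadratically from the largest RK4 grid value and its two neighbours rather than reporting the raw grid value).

max w = 1.398

t=0.000: state=(0.840, -0.290)
step 1 (dt=0.02): k1=(1.398, 0.197), k2=(1.400, 0.198), k3=(1.400, 0.198), k4=(1.402, 0.199); state += dt/6·(k1+2k2+2k3+k4)
t=0.020: state=(0.868, -0.286)
t=0.040: state=(0.896, -0.282)
t=0.060: state=(0.924, -0.278)
continuing one RK4 step at a time; state shown every 25 steps (Δt=0.5):
t=0.500: state=(1.486, -0.176)
t=1.000: state=(1.815, -0.041)
t=1.500: state=(1.887, 0.098)
t=2.000: state=(1.868, 0.231)
t=2.500: state=(1.826, 0.356)
t=3.000: state=(1.777, 0.474)
t=3.500: state=(1.726, 0.583)
t=4.000: state=(1.673, 0.685)
t=4.500: state=(1.619, 0.780)
t=5.000: state=(1.564, 0.867)
t=5.500: state=(1.507, 0.948)
t=6.000: state=(1.448, 1.022)
t=6.500: state=(1.387, 1.089)
t=7.000: state=(1.322, 1.150)
t=7.500: state=(1.254, 1.205)
t=8.000: state=(1.179, 1.254)
t=8.500: state=(1.097, 1.297)
t=9.000: state=(1.004, 1.333)
t=9.500: state=(0.895, 1.362)
t=10.000: state=(0.761, 1.383)
t=10.500: state=(0.584, 1.396)
t=11.000: state=(0.334, 1.397)
t=11.500: state=(-0.052, 1.381)
t=12.000: state=(-0.656, 1.341)
t=12.500: state=(-1.386, 1.266)
t=13.000: state=(-1.830, 1.163)
t=13.500: state=(-1.948, 1.050)
t=13.920: state=(-1.951, 0.957)
largest grid value and its neighbours: w(10.780)=1.39804, w(10.800)=1.39804, w(10.820)=1.39802
parabola through these three points peaks at t≈10.793 with w≈1.39804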